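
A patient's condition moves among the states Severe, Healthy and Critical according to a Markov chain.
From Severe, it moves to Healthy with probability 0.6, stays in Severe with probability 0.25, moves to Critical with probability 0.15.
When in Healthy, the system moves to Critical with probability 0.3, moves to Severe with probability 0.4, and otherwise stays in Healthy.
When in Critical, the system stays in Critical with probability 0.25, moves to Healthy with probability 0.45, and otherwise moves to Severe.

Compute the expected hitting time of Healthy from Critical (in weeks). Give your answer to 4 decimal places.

Let t(s) be the expected number of weeks to first reach Healthy from state s, with t(Healthy) = 0. Conditioning on the first week:
t(Severe) = 1 + 0.25·t(Severe) + 0.15·t(Critical)
t(Critical) = 1 + 0.3·t(Severe) + 0.25·t(Critical)
Solving: t(Severe) = 1.7391, t(Critical) = 2.0290.
Expected weeks from Critical to Healthy: 2.0290.

2.0290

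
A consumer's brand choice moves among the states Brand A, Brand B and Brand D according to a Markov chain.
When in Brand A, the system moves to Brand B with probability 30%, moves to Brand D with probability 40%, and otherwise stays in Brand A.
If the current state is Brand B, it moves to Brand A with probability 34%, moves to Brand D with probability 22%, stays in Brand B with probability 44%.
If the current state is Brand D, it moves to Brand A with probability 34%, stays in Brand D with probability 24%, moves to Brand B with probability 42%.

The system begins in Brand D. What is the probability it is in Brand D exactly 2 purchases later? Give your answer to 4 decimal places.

Sum over the intermediate state after 1 purchase:
P = P(Brand D→Brand A)·P(Brand A→Brand D) + P(Brand D→Brand B)·P(Brand B→Brand D) + P(Brand D→Brand D)·P(Brand D→Brand D)
  = 0.34×0.4 + 0.42×0.22 + 0.24×0.24
  = 0.1360 + 0.0924 + 0.0576 = 0.2860

0.2860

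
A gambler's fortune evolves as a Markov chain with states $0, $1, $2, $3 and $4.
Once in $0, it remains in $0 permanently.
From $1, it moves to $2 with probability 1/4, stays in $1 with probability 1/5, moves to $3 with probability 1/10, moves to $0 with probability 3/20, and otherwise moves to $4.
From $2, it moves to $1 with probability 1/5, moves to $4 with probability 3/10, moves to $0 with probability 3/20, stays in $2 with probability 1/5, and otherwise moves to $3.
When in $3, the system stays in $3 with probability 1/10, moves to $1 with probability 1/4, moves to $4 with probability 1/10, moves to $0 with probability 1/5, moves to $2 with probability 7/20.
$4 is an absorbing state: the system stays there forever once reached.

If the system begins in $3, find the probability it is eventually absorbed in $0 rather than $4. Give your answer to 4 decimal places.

0.4637

Let h(s) be the probability of absorption at $0 starting from transient state s. Then h($0) = 1 and h($4) = 0. By first-step analysis:
h($1) = 0.15·1 + 0.2·h($1) + 0.25·h($2) + 0.1·h($3) + 0.3·0
h($2) = 0.15·1 + 0.2·h($1) + 0.2·h($2) + 0.15·h($3) + 0.3·0
h($3) = 0.2·1 + 0.25·h($1) + 0.35·h($2) + 0.1·h($3) + 0.1·0
Solving: h($1) = 0.3593, h($2) = 0.3643, h($3) = 0.4637.
Starting from $3, the probability is 0.4637.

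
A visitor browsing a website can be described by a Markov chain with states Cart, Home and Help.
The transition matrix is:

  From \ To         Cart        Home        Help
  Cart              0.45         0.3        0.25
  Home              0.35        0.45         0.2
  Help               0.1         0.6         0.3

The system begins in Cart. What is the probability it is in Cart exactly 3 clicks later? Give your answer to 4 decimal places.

0.3214

Propagate the distribution vector 3 clicks from Cart.
After 0 clicks: (1.0000, 0.0000, 0.0000)
After 1 click: (0.4500, 0.3000, 0.2500)
After 2 clicks: (0.3325, 0.4200, 0.2475)
After 3 clicks: (0.3214, 0.4373, 0.2414)
P(in Cart after 3 clicks) = 0.3214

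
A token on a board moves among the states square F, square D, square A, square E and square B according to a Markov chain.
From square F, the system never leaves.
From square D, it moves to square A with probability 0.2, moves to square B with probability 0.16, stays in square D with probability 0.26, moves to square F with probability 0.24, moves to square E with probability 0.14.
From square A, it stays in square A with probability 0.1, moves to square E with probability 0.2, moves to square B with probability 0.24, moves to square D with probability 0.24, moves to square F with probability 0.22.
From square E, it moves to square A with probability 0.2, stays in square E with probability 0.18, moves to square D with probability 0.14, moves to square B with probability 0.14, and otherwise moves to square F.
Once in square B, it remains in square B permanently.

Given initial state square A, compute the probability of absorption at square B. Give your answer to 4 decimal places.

Let h(s) be the probability of absorption at square B starting from transient state s. Then h(square B) = 1 and h(square F) = 0. By first-step analysis:
h(square D) = 0.24·0 + 0.26·h(square D) + 0.2·h(square A) + 0.14·h(square E) + 0.16·1
h(square A) = 0.22·0 + 0.24·h(square D) + 0.1·h(square A) + 0.2·h(square E) + 0.24·1
h(square E) = 0.34·0 + 0.14·h(square D) + 0.2·h(square A) + 0.18·h(square E) + 0.14·1
Solving: h(square D) = 0.4047, h(square A) = 0.4524, h(square E) = 0.3502.
Starting from square A, the probability is 0.4524.

0.4524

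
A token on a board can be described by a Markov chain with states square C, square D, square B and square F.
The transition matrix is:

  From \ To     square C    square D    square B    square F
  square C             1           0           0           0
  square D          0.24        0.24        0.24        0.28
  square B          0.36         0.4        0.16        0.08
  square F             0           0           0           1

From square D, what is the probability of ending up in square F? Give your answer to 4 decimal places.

Let h(s) be the probability of absorption at square F starting from transient state s. Then h(square F) = 1 and h(square C) = 0. By first-step analysis:
h(square D) = 0.24·0 + 0.24·h(square D) + 0.24·h(square B) + 0.28·1
h(square B) = 0.36·0 + 0.4·h(square D) + 0.16·h(square B) + 0.08·1
Solving: h(square D) = 0.4690, h(square B) = 0.3186.
Starting from square D, the probability is 0.4690.

0.4690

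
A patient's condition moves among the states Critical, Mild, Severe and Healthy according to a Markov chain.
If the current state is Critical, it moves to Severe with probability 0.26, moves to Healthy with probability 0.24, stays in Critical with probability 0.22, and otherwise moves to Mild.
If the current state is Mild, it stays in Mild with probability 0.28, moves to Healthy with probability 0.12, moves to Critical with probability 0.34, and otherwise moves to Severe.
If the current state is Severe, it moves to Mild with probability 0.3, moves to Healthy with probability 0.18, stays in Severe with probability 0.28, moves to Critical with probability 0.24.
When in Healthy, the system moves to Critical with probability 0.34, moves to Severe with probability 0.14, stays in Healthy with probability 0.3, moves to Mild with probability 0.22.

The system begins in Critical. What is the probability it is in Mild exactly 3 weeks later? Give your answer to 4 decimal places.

Propagate the distribution vector 3 weeks from Critical.
After 0 weeks: (1.0000, 0.0000, 0.0000, 0.0000)
After 1 week: (0.2200, 0.2800, 0.2600, 0.2400)
After 2 weeks: (0.2876, 0.2708, 0.2364, 0.2052)
After 3 weeks: (0.2818, 0.2724, 0.2401, 0.2056)
P(in Mild after 3 weeks) = 0.2724

0.2724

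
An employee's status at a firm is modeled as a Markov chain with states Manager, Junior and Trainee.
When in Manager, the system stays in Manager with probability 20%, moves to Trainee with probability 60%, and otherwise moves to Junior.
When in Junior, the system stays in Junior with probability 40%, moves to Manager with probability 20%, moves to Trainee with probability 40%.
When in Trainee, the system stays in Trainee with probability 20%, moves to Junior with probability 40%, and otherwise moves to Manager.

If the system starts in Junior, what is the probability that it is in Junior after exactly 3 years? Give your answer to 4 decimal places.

Propagate the distribution vector 3 years from Junior.
After 0 years: (0.0000, 1.0000, 0.0000)
After 1 year: (0.2000, 0.4000, 0.4000)
After 2 years: (0.2800, 0.3600, 0.3600)
After 3 years: (0.2720, 0.3440, 0.3840)
P(in Junior after 3 years) = 0.3440

0.3440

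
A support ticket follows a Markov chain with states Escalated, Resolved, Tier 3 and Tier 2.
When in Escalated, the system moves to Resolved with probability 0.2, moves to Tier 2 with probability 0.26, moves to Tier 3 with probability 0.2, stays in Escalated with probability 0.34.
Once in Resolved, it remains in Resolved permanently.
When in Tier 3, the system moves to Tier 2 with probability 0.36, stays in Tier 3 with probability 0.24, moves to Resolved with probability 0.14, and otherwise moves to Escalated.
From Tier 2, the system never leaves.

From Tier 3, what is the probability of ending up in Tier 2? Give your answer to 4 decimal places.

Let h(s) be the probability of absorption at Tier 2 starting from transient state s. Then h(Tier 2) = 1 and h(Resolved) = 0. By first-step analysis:
h(Escalated) = 0.34·h(Escalated) + 0.2·0 + 0.2·h(Tier 3) + 0.26·1
h(Tier 3) = 0.26·h(Escalated) + 0.14·0 + 0.24·h(Tier 3) + 0.36·1
Solving: h(Escalated) = 0.5996, h(Tier 3) = 0.6788.
Starting from Tier 3, the probability is 0.6788.

0.6788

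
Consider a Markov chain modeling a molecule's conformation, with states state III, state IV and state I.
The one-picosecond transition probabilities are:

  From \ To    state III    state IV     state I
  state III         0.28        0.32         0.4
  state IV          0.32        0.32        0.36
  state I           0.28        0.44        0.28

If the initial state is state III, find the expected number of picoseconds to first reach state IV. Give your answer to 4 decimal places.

2.7559

Let t(s) be the expected number of picoseconds to first reach state IV from state s, with t(state IV) = 0. Conditioning on the first picosecond:
t(state III) = 1 + 0.28·t(state III) + 0.4·t(state I)
t(state I) = 1 + 0.28·t(state III) + 0.28·t(state I)
Solving: t(state III) = 2.7559, t(state I) = 2.4606.
Expected picoseconds from state III to state IV: 2.7559.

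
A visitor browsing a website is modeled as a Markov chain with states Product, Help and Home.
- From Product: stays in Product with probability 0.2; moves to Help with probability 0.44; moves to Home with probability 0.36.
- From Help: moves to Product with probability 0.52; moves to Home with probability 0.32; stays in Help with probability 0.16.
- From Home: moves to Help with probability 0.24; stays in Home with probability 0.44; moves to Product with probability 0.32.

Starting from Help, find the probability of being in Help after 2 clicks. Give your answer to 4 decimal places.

Sum over the intermediate state after 1 click:
P = P(Help→Product)·P(Product→Help) + P(Help→Help)·P(Help→Help) + P(Help→Home)·P(Home→Help)
  = 0.52×0.44 + 0.16×0.16 + 0.32×0.24
  = 0.2288 + 0.0256 + 0.0768 = 0.3312

0.3312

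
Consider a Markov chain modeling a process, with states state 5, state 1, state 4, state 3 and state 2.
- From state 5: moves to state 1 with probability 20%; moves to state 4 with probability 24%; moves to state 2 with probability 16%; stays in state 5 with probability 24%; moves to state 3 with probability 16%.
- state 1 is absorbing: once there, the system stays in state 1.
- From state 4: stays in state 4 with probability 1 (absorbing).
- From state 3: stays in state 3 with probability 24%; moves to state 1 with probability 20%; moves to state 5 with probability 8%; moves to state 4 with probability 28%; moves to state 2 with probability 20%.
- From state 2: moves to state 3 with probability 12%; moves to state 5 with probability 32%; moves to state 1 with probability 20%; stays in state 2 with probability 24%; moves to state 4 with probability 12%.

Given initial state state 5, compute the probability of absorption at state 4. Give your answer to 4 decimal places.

0.5293

Let h(s) be the probability of absorption at state 4 starting from transient state s. Then h(state 4) = 1 and h(state 1) = 0. By first-step analysis:
h(state 5) = 0.24·h(state 5) + 0.2·0 + 0.24·1 + 0.16·h(state 3) + 0.16·h(state 2)
h(state 3) = 0.08·h(state 5) + 0.2·0 + 0.28·1 + 0.24·h(state 3) + 0.2·h(state 2)
h(state 2) = 0.32·h(state 5) + 0.2·0 + 0.12·1 + 0.12·h(state 3) + 0.24·h(state 2)
Solving: h(state 5) = 0.5293, h(state 3) = 0.5471, h(state 2) = 0.4671.
Starting from state 5, the probability is 0.5293.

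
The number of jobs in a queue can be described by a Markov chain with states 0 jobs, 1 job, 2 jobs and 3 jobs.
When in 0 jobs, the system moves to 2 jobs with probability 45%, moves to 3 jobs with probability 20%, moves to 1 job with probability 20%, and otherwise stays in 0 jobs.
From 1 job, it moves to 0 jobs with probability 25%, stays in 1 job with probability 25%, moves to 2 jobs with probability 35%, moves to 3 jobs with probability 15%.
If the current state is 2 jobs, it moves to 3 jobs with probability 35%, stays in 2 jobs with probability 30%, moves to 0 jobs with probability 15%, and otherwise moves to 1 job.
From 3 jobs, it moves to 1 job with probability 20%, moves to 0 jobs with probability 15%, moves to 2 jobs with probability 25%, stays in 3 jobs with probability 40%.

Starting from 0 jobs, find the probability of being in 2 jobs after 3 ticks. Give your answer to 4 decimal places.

Propagate the distribution vector 3 ticks from 0 jobs.
After 0 ticks: (1.0000, 0.0000, 0.0000, 0.0000)
After 1 tick: (0.1500, 0.2000, 0.4500, 0.2000)
After 2 ticks: (0.1700, 0.2100, 0.3225, 0.2975)
After 3 ticks: (0.1710, 0.2105, 0.3211, 0.2974)
P(in 2 jobs after 3 ticks) = 0.3211

0.3211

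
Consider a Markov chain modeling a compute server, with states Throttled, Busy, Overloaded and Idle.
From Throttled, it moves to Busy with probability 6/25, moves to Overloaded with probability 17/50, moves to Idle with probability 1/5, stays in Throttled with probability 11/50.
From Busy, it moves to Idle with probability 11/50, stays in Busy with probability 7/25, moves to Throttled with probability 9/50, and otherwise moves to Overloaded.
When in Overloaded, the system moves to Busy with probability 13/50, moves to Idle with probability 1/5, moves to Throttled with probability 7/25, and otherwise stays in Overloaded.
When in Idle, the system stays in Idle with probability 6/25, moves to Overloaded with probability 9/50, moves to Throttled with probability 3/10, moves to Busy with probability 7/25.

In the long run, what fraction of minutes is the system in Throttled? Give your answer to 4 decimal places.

Let the stationary distribution be π with π = πP and π_1 + π_2 + π_3 + π_4 = 1.
π_1 = 0.22·π_1 + 0.18·π_2 + 0.28·π_3 + 0.3·π_4
π_2 = 0.24·π_1 + 0.28·π_2 + 0.26·π_3 + 0.28·π_4
π_3 = 0.34·π_1 + 0.32·π_2 + 0.26·π_3 + 0.18·π_4
Solving with the normalization constraint gives π = (0.2432, 0.2647, 0.2782, 0.2138).
So the stationary probability of Throttled is 0.2432.

0.2432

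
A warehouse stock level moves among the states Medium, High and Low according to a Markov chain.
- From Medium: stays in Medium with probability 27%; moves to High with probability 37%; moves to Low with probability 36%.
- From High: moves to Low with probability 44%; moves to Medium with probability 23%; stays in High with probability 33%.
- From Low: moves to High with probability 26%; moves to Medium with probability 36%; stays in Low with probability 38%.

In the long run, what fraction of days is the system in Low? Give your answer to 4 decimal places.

0.3930

Let the stationary distribution be π with π = πP and π_1 + π_2 + π_3 = 1.
π_1 = 0.27·π_1 + 0.23·π_2 + 0.36·π_3
π_2 = 0.37·π_1 + 0.33·π_2 + 0.26·π_3
Solving with the normalization constraint gives π = (0.2928, 0.3142, 0.3930).
So the stationary probability of Low is 0.3930.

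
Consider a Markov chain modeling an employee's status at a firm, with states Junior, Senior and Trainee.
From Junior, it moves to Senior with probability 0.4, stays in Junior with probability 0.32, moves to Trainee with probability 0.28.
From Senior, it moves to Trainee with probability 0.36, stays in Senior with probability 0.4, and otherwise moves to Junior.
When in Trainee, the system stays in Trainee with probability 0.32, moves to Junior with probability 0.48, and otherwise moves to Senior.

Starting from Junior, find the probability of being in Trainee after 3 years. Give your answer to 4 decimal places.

Propagate the distribution vector 3 years from Junior.
After 0 years: (1.0000, 0.0000, 0.0000)
After 1 year: (0.3200, 0.4000, 0.2800)
After 2 years: (0.3328, 0.3440, 0.3232)
After 3 years: (0.3442, 0.3354, 0.3204)
P(in Trainee after 3 years) = 0.3204

0.3204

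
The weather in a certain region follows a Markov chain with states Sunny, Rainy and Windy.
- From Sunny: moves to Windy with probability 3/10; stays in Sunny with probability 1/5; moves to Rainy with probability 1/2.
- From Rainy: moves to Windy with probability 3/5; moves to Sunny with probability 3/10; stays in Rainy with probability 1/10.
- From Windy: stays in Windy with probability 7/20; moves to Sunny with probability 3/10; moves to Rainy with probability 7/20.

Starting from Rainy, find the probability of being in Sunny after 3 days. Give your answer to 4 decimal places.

0.2730

Propagate the distribution vector 3 days from Rainy.
After 0 days: (0.0000, 1.0000, 0.0000)
After 1 day: (0.3000, 0.1000, 0.6000)
After 2 days: (0.2700, 0.3700, 0.3600)
After 3 days: (0.2730, 0.2980, 0.4290)
P(in Sunny after 3 days) = 0.2730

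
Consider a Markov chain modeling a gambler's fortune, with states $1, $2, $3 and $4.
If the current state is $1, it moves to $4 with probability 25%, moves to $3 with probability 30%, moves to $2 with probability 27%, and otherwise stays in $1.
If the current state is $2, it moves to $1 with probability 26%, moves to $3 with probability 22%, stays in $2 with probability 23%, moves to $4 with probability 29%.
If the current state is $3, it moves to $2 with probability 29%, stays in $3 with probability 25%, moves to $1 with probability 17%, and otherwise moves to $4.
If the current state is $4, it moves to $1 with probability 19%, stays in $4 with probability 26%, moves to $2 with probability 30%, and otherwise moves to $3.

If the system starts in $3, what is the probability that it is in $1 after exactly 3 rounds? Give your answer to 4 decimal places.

Propagate the distribution vector 3 rounds from $3.
After 0 rounds: (0.0000, 0.0000, 1.0000, 0.0000)
After 1 round: (0.1700, 0.2900, 0.2500, 0.2900)
After 2 rounds: (0.2036, 0.2721, 0.2498, 0.2745)
After 3 rounds: (0.2020, 0.2723, 0.2520, 0.2736)
P(in $1 after 3 rounds) = 0.2020

0.2020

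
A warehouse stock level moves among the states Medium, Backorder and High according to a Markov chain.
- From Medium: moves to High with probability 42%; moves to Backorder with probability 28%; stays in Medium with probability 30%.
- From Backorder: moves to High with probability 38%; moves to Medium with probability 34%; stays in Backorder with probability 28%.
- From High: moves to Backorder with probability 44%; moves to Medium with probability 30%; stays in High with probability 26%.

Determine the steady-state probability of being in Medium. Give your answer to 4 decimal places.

Let the stationary distribution be π with π = πP and π_1 + π_2 + π_3 = 1.
π_1 = 0.3·π_1 + 0.34·π_2 + 0.3·π_3
π_2 = 0.28·π_1 + 0.28·π_2 + 0.44·π_3
Solving with the normalization constraint gives π = (0.3134, 0.3361, 0.3505).
So the stationary probability of Medium is 0.3134.

0.3134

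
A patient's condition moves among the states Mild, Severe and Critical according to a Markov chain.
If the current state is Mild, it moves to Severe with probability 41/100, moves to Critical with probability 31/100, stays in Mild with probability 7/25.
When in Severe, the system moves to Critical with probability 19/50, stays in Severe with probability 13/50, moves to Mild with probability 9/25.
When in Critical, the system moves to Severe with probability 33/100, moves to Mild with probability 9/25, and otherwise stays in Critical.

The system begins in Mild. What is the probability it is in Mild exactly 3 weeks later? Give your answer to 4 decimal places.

0.3330

Propagate the distribution vector 3 weeks from Mild.
After 0 weeks: (1.0000, 0.0000, 0.0000)
After 1 week: (0.2800, 0.4100, 0.3100)
After 2 weeks: (0.3376, 0.3237, 0.3387)
After 3 weeks: (0.3330, 0.3343, 0.3327)
P(in Mild after 3 weeks) = 0.3330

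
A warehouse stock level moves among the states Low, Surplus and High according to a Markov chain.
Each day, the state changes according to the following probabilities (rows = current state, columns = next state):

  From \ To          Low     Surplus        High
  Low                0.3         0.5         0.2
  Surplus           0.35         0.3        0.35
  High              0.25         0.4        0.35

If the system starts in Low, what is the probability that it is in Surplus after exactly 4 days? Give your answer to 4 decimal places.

Propagate the distribution vector 4 days from Low.
After 0 days: (1.0000, 0.0000, 0.0000)
After 1 day: (0.3000, 0.5000, 0.2000)
After 2 days: (0.3150, 0.3800, 0.3050)
After 3 days: (0.3038, 0.3935, 0.3028)
After 4 days: (0.3045, 0.3910, 0.3044)
P(in Surplus after 4 days) = 0.3910

0.3910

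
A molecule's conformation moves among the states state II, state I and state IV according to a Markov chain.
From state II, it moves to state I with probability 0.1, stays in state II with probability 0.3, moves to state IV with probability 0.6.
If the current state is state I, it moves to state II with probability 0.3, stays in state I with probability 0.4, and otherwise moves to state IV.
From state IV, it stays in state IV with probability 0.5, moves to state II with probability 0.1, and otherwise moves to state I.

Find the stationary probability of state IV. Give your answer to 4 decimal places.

0.4535

Let the stationary distribution be π with π = πP and π_1 + π_2 + π_3 = 1.
π_1 = 0.3·π_1 + 0.3·π_2 + 0.1·π_3
π_2 = 0.1·π_1 + 0.4·π_2 + 0.4·π_3
Solving with the normalization constraint gives π = (0.2093, 0.3372, 0.4535).
So the stationary probability of state IV is 0.4535.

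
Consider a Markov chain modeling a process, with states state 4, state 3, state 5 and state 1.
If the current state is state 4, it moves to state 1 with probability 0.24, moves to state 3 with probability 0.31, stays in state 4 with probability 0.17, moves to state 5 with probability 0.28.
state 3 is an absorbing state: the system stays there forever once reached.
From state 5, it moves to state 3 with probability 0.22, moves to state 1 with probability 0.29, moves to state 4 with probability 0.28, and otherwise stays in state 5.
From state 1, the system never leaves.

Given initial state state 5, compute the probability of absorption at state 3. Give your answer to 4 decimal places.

0.4667

Let h(s) be the probability of absorption at state 3 starting from transient state s. Then h(state 3) = 1 and h(state 1) = 0. By first-step analysis:
h(state 4) = 0.17·h(state 4) + 0.31·1 + 0.28·h(state 5) + 0.24·0
h(state 5) = 0.28·h(state 4) + 0.22·1 + 0.21·h(state 5) + 0.29·0
Solving: h(state 4) = 0.5309, h(state 5) = 0.4667.
Starting from state 5, the probability is 0.4667.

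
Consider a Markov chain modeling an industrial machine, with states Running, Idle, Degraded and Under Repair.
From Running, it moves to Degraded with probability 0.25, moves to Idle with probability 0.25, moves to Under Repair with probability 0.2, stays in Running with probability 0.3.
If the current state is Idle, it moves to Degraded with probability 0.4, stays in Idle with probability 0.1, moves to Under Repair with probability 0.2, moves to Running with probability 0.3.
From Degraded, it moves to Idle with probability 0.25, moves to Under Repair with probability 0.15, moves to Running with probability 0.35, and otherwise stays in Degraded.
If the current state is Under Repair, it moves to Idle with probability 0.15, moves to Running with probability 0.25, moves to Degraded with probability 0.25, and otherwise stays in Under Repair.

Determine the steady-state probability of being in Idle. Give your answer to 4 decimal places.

Let the stationary distribution be π with π = πP and π_1 + π_2 + π_3 + π_4 = 1.
π_1 = 0.3·π_1 + 0.3·π_2 + 0.35·π_3 + 0.25·π_4
π_2 = 0.25·π_1 + 0.1·π_2 + 0.25·π_3 + 0.15·π_4
π_3 = 0.25·π_1 + 0.4·π_2 + 0.25·π_3 + 0.25·π_4
Solving with the normalization constraint gives π = (0.3030, 0.1984, 0.2798, 0.2188).
So the stationary probability of Idle is 0.1984.

0.1984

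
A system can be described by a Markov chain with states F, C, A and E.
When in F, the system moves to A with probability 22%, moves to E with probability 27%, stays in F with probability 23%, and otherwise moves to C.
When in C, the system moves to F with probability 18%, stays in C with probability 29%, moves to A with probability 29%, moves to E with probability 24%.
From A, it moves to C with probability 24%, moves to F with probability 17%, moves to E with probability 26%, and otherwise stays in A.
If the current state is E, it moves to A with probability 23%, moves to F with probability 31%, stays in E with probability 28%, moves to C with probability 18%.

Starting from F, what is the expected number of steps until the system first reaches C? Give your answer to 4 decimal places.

4.1157

Let t(s) be the expected number of steps to first reach C from state s, with t(C) = 0. Conditioning on the first step:
t(F) = 1 + 0.23·t(F) + 0.22·t(A) + 0.27·t(E)
t(A) = 1 + 0.17·t(F) + 0.33·t(A) + 0.26·t(E)
t(E) = 1 + 0.31·t(F) + 0.23·t(A) + 0.28·t(E)
Solving: t(F) = 4.1157, t(A) = 4.2960, t(E) = 4.5333.
Expected steps from F to C: 4.1157.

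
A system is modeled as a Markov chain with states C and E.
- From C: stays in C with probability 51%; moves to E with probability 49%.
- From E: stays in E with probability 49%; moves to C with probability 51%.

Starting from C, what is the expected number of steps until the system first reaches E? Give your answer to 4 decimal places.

2.0408

Let t(s) be the expected number of steps to first reach E from state s, with t(E) = 0. Conditioning on the first step:
t(C) = 1 + 0.51·t(C)
Solving: t(C) = 2.0408.
Expected steps from C to E: 2.0408.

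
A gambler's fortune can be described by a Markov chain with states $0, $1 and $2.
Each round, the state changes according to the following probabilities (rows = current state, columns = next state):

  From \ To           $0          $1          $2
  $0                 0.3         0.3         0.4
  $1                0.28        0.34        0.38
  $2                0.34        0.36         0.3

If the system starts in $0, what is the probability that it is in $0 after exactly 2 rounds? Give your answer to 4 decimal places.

0.3100

Sum over the intermediate state after 1 round:
P = P($0→$0)·P($0→$0) + P($0→$1)·P($1→$0) + P($0→$2)·P($2→$0)
  = 0.3×0.3 + 0.3×0.28 + 0.4×0.34
  = 0.0900 + 0.0840 + 0.1360 = 0.3100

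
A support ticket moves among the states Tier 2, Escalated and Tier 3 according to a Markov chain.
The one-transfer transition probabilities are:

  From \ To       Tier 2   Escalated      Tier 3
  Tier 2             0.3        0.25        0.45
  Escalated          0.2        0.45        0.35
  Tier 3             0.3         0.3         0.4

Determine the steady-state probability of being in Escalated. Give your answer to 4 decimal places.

0.3373

Let the stationary distribution be π with π = πP and π_1 + π_2 + π_3 = 1.
π_1 = 0.3·π_1 + 0.2·π_2 + 0.3·π_3
π_2 = 0.25·π_1 + 0.45·π_2 + 0.3·π_3
Solving with the normalization constraint gives π = (0.2663, 0.3373, 0.3964).
So the stationary probability of Escalated is 0.3373.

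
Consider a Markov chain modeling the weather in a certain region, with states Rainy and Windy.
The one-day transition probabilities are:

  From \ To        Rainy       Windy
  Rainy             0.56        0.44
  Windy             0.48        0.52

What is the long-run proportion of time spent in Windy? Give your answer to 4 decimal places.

Let the stationary distribution be π with π = πP and π_1 + π_2 = 1.
π_1 = 0.56·π_1 + 0.48·π_2
Solving with the normalization constraint gives π = (0.5217, 0.4783).
So the stationary probability of Windy is 0.4783.

0.4783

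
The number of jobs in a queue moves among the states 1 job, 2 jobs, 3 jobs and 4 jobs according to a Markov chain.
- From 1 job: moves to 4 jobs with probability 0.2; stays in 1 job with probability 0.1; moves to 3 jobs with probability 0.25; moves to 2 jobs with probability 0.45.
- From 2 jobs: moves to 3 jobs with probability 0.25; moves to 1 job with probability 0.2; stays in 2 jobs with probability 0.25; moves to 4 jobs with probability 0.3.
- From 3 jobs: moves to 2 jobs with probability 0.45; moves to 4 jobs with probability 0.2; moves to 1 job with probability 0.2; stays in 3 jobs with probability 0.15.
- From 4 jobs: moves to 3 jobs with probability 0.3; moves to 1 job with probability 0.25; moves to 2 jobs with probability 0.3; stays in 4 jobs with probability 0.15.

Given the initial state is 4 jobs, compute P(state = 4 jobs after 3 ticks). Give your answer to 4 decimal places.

Propagate the distribution vector 3 ticks from 4 jobs.
After 0 ticks: (0.0000, 0.0000, 0.0000, 1.0000)
After 1 tick: (0.2500, 0.3000, 0.3000, 0.1500)
After 2 ticks: (0.1825, 0.3675, 0.2275, 0.2225)
After 3 ticks: (0.1929, 0.3431, 0.2384, 0.2256)
P(in 4 jobs after 3 ticks) = 0.2256

0.2256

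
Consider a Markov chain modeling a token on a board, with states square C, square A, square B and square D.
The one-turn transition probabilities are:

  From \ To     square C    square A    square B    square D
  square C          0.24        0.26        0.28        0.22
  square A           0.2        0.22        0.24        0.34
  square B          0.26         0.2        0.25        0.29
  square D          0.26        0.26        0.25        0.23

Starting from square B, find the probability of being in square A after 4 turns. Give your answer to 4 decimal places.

0.2353

Propagate the distribution vector 4 turns from square B.
After 0 turns: (0.0000, 0.0000, 1.0000, 0.0000)
After 1 turn: (0.2600, 0.2000, 0.2500, 0.2900)
After 2 turns: (0.2428, 0.2370, 0.2558, 0.2644)
After 3 turns: (0.2409, 0.2352, 0.2549, 0.2690)
After 4 turns: (0.2411, 0.2353, 0.2549, 0.2688)
P(in square A after 4 turns) = 0.2353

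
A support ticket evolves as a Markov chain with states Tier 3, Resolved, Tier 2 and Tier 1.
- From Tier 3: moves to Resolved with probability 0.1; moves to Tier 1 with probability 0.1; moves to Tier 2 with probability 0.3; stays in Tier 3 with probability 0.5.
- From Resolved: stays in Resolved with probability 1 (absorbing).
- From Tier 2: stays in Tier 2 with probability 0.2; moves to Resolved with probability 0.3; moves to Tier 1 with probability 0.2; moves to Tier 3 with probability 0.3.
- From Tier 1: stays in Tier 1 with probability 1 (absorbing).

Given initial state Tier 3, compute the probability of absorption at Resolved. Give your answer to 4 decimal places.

Let h(s) be the probability of absorption at Resolved starting from transient state s. Then h(Resolved) = 1 and h(Tier 1) = 0. By first-step analysis:
h(Tier 3) = 0.5·h(Tier 3) + 0.1·1 + 0.3·h(Tier 2) + 0.1·0
h(Tier 2) = 0.3·h(Tier 3) + 0.3·1 + 0.2·h(Tier 2) + 0.2·0
Solving: h(Tier 3) = 0.5484, h(Tier 2) = 0.5806.
Starting from Tier 3, the probability is 0.5484.

0.5484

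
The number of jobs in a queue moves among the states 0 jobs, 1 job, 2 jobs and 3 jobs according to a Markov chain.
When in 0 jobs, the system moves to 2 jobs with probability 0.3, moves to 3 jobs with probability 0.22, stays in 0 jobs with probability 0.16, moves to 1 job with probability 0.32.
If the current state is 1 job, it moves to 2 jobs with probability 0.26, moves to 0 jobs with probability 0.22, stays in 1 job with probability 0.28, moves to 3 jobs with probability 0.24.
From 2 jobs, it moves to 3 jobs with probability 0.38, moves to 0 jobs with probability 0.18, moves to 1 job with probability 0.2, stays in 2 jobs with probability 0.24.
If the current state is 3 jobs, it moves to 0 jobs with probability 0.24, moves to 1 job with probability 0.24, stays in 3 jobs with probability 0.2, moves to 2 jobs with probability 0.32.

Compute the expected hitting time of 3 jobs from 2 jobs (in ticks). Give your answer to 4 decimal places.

3.1604

Let t(s) be the expected number of ticks to first reach 3 jobs from state s, with t(3 jobs) = 0. Conditioning on the first tick:
t(0 jobs) = 1 + 0.16·t(0 jobs) + 0.32·t(1 job) + 0.3·t(2 jobs)
t(1 job) = 1 + 0.22·t(0 jobs) + 0.28·t(1 job) + 0.26·t(2 jobs)
t(2 jobs) = 1 + 0.18·t(0 jobs) + 0.2·t(1 job) + 0.24·t(2 jobs)
Solving: t(0 jobs) = 3.7155, t(1 job) = 3.6654, t(2 jobs) = 3.1604.
Expected ticks from 2 jobs to 3 jobs: 3.1604.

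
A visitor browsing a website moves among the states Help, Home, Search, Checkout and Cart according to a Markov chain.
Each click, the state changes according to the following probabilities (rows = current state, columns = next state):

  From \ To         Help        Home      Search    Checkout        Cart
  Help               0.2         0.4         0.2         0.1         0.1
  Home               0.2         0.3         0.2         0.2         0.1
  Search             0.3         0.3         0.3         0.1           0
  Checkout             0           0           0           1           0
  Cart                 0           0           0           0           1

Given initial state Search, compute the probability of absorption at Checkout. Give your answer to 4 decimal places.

0.7000

Let h(s) be the probability of absorption at Checkout starting from transient state s. Then h(Checkout) = 1 and h(Cart) = 0. By first-step analysis:
h(Help) = 0.2·h(Help) + 0.4·h(Home) + 0.2·h(Search) + 0.1·1 + 0.1·0
h(Home) = 0.2·h(Help) + 0.3·h(Home) + 0.2·h(Search) + 0.2·1 + 0.1·0
h(Search) = 0.3·h(Help) + 0.3·h(Home) + 0.3·h(Search) + 0.1·1
Solving: h(Help) = 0.6333, h(Home) = 0.6667, h(Search) = 0.7000.
Starting from Search, the probability is 0.7000.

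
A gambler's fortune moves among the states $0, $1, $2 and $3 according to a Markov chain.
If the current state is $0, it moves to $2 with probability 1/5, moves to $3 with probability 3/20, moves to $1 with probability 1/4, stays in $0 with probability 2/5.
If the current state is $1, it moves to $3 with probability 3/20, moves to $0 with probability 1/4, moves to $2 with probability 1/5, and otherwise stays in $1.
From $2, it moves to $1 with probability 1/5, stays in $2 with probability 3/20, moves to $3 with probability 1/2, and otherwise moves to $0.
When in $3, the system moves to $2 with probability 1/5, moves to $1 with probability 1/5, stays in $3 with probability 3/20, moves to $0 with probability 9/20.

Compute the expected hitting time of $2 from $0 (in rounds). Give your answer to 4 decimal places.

Let t(s) be the expected number of rounds to first reach $2 from state s, with t($2) = 0. Conditioning on the first round:
t($0) = 1 + 0.4·t($0) + 0.25·t($1) + 0.15·t($3)
t($1) = 1 + 0.25·t($0) + 0.4·t($1) + 0.15·t($3)
t($3) = 1 + 0.45·t($0) + 0.2·t($1) + 0.15·t($3)
Solving: t($0) = 5.0000, t($1) = 5.0000, t($3) = 5.0000.
Expected rounds from $0 to $2: 5.0000.

5.0000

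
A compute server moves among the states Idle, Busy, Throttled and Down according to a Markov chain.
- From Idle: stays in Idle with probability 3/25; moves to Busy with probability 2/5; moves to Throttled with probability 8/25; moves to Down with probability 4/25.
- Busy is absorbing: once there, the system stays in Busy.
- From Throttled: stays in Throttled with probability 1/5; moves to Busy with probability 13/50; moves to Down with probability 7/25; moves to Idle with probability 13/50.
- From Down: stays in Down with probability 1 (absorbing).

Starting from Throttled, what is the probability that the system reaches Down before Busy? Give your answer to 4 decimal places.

0.4639

Let h(s) be the probability of absorption at Down starting from transient state s. Then h(Down) = 1 and h(Busy) = 0. By first-step analysis:
h(Idle) = 0.12·h(Idle) + 0.4·0 + 0.32·h(Throttled) + 0.16·1
h(Throttled) = 0.26·h(Idle) + 0.26·0 + 0.2·h(Throttled) + 0.28·1
Solving: h(Idle) = 0.3505, h(Throttled) = 0.4639.
Starting from Throttled, the probability is 0.4639.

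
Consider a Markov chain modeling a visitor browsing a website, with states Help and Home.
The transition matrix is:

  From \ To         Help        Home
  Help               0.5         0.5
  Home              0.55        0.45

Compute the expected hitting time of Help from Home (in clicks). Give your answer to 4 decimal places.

Let t(s) be the expected number of clicks to first reach Help from state s, with t(Help) = 0. Conditioning on the first click:
t(Home) = 1 + 0.45·t(Home)
Solving: t(Home) = 1.8182.
Expected clicks from Home to Help: 1.8182.

1.8182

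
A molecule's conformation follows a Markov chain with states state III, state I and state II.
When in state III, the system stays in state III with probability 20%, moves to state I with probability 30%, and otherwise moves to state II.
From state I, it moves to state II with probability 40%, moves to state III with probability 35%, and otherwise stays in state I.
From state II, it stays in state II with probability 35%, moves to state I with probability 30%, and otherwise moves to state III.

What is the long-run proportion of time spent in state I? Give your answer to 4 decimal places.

0.2857

Let the stationary distribution be π with π = πP and π_1 + π_2 + π_3 = 1.
π_1 = 0.2·π_1 + 0.35·π_2 + 0.35·π_3
π_2 = 0.3·π_1 + 0.25·π_2 + 0.3·π_3
Solving with the normalization constraint gives π = (0.3043, 0.2857, 0.4099).
So the stationary probability of state I is 0.2857.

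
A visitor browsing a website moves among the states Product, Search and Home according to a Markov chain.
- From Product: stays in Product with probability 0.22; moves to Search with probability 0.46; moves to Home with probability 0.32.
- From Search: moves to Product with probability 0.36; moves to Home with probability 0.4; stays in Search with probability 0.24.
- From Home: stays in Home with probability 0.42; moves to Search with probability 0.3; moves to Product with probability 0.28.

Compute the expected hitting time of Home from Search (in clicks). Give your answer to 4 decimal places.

Let t(s) be the expected number of clicks to first reach Home from state s, with t(Home) = 0. Conditioning on the first click:
t(Product) = 1 + 0.22·t(Product) + 0.46·t(Search)
t(Search) = 1 + 0.36·t(Product) + 0.24·t(Search)
Solving: t(Product) = 2.8558, t(Search) = 2.6685.
Expected clicks from Search to Home: 2.6685.

2.6685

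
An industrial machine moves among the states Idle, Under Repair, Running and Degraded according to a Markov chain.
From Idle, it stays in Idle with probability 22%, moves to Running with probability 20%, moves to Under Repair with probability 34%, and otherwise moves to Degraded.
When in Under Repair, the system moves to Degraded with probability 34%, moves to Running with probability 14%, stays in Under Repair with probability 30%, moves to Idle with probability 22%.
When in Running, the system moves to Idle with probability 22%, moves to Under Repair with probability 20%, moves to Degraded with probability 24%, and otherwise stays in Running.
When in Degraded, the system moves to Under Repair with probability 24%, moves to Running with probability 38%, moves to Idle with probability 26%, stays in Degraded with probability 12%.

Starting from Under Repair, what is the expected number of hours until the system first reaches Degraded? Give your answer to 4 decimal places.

Let t(s) be the expected number of hours to first reach Degraded from state s, with t(Degraded) = 0. Conditioning on the first hour:
t(Idle) = 1 + 0.22·t(Idle) + 0.34·t(Under Repair) + 0.2·t(Running)
t(Under Repair) = 1 + 0.22·t(Idle) + 0.3·t(Under Repair) + 0.14·t(Running)
t(Running) = 1 + 0.22·t(Idle) + 0.2·t(Under Repair) + 0.34·t(Running)
Solving: t(Idle) = 3.7059, t(Under Repair) = 3.3462, t(Running) = 3.7644.
Expected hours from Under Repair to Degraded: 3.3462.

3.3462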